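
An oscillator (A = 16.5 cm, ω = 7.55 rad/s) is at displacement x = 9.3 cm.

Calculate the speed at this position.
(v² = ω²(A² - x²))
v = ω√(A² − x²) = 7.55×√(0.165² − 0.093²) = 1.029 m/s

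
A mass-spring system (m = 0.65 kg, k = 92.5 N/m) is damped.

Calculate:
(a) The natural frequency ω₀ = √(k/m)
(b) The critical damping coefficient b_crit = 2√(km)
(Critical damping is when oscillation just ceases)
ω₀ = √(k/m) = √(92.5/0.65) = 11.93 rad/s
b_crit = 2√(km) = 2√(92.5×0.65) = 15.51 kg/s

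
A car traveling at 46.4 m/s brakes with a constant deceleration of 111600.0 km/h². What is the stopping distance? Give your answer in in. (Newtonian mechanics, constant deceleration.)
d = v₀² / (2a) (with unit conversion) = 4922.0 in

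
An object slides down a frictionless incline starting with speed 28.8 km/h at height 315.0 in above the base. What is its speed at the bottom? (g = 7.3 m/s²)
½mv₀² + mgh = ½mv² → v = √(v₀² + 2gh) = √(8² + 2×7.3×8.001) = 13.45 m/s = 48.41 km/h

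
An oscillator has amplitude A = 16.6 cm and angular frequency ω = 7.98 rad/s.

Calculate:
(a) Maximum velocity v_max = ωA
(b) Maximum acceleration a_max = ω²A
v_max = ωA = 7.98×0.166 = 1.325 m/s
a_max = ω²A = 7.98²×0.166 = 10.57 m/s²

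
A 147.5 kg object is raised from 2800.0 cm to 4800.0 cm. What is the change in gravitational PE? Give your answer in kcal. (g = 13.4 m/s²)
ΔPE = mg(h₂ − h₁) = 147.5 kg × 13.4 m/s² × (48 − 28) m = 3.953e+04 J = 9.448 kcal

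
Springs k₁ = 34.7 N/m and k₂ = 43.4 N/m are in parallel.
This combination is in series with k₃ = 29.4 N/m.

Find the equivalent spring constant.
k₁₂ = k₁ + k₂ = 78.1 N/m (parallel)
1/k_eq = 1/k₁₂ + 1/k₃ → k_eq = 21.36 N/m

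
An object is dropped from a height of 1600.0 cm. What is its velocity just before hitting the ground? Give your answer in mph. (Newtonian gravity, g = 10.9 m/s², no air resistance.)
v = √(2gh) (with unit conversion) = 41.78 mph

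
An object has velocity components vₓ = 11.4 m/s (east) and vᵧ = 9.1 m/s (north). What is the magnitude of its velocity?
|v| = √(vₓ² + vᵧ²) = √(11.4² + 9.1²) = √(212.77) = 14.59 m/s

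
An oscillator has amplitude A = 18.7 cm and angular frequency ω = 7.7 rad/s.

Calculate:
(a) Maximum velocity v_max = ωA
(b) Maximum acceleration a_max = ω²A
v_max = ωA = 7.7×0.187 = 1.44 m/s
a_max = ω²A = 7.7²×0.187 = 11.09 m/s²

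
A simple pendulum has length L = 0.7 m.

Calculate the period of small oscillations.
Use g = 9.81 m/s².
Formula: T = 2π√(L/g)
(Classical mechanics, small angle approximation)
T = 2π√(L/g) = 2π√(0.7/9.81) = 1.678 s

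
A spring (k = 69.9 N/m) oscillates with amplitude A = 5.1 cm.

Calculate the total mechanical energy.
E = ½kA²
E = ½kA² = ½×69.9×(0.051)² = 0.0909 J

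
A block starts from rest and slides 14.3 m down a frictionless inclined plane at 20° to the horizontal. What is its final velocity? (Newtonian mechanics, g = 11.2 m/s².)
a = g sin(θ) = 11.2 × sin(20°) = 3.83 m/s²
v = √(2ad) = √(2 × 3.83 × 14.3) = 10.47 m/s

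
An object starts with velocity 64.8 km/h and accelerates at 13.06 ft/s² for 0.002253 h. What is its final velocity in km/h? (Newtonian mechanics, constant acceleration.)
v = v₀ + at (with unit conversion) = 181.0 km/h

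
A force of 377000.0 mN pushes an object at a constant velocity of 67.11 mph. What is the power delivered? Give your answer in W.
P = Fv = 377 N × 30 m/s = 1.131e+04 W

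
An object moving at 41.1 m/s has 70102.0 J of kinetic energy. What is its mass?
KE = ½mv² → m = 2KE/v² = 2×70102.0/41.1² = 83.0 kg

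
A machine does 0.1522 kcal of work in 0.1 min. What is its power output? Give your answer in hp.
P = W/t = 636.8 J / 6 s = 106.1 W = 0.1423 hp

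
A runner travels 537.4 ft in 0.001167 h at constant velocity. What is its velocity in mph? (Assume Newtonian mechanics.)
v = d/t (with unit conversion) = 87.22 mph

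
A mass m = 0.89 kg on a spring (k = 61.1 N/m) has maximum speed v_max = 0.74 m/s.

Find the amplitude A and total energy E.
½mv²_max = ½kA² → A = v_max√(m/k) = 0.74×√(0.89/61.1) = 0.08931 m = 8.931 cm
E = ½mv²_max = ½×0.89×0.74² = 0.2437 J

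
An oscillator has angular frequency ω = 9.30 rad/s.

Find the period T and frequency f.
T = 2π/ω = 2π/9.3 = 0.6756 s; f = ω/2π = 1.48 Hz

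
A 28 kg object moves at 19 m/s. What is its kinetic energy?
KE = ½mv² = ½×28×19² = 5054.0 J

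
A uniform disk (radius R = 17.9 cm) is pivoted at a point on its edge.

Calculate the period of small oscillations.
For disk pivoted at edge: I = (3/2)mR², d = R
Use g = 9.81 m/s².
I/m = (3/2)R² = 0.04806 m²; d = R = 0.179 m
T = 2π√((3/2)R²/(gR)) = 2π√(3R/(2g)) = 1.039 s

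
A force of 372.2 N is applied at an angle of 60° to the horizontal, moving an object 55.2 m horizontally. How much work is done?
W = Fd cosθ = 372.2×55.2×cos(60°) = 10273.0 J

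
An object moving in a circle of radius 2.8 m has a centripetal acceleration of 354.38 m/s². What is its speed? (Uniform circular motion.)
v = √(a_c × r) = √(354.38 × 2.8) = 31.5 m/s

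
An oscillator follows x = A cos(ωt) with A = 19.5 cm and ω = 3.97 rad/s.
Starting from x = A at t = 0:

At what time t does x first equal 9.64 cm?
cos(ωt) = x/A = 9.64/19.5 = 0.4944
ωt = arccos(0.4944) = 1.054 rad
t = 1.054/3.97 = 0.2654 s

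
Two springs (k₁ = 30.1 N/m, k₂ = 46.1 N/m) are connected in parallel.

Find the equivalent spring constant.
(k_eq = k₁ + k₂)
k_eq = k₁ + k₂ = 30.1 + 46.1 = 76.2 N/m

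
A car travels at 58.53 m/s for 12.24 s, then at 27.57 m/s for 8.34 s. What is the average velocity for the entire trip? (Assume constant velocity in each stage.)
d₁ = v₁t₁ = 58.53 × 12.24 = 716.407 m
d₂ = v₂t₂ = 27.57 × 8.34 = 229.934 m
d_total = 946.34 m, t_total = 20.58 s
v_avg = d_total/t_total = 946.34/20.58 = 45.98 m/s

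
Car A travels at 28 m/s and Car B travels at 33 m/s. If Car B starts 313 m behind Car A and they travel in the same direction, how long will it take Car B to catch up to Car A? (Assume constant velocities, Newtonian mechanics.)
Relative speed: v_rel = 33 - 28 = 5 m/s
Time to catch: t = d₀/v_rel = 313/5 = 62.6 s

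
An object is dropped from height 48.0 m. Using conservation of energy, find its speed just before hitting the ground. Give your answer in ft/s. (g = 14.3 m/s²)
mgh = ½mv² → v = √(2gh) = √(2×14.3×48) = 37.05 m/s = 121.6 ft/s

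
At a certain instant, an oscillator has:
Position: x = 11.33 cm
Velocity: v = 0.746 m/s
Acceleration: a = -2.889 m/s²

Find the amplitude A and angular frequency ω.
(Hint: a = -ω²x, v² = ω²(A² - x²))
a = −ω²x → ω = √(|a|/x) = √(2.889/0.1133) = 5.05 rad/s
v² = ω²(A² − x²) → A = √(x² + v²/ω²) = √(0.1133² + 0.746²/5.05²) = 0.1862 m = 18.62 cm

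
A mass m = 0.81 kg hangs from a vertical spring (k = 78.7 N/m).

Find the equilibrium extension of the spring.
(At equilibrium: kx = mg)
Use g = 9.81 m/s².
x_eq = mg/k = 0.81×9.81/78.7 = 0.101 m = 10.1 cm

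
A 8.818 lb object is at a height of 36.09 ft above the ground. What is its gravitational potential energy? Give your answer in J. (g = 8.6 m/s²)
PE = mgh = 4 kg × 8.6 m/s² × 11 m = 378.4 J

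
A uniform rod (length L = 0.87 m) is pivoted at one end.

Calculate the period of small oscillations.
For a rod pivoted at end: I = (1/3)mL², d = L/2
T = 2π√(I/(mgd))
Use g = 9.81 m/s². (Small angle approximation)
I/m = (1/3)L² = 0.2523 m²; d = L/2 = 0.435 m
T = 2π√(I/(mgd)) = 2π√(0.2523/(9.81×0.435)) = 1.528 s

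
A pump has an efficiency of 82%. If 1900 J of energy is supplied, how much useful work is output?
W_out = η × W_in = 0.82 × 1900 = 1558.0 J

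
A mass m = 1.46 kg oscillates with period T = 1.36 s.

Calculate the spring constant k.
T = 2π√(m/k) → k = m(2π/T)² = 1.46×(2π/1.36)² = 31.16 N/m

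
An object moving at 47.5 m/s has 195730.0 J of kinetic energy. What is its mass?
KE = ½mv² → m = 2KE/v² = 2×195730.0/47.5² = 173.5 kg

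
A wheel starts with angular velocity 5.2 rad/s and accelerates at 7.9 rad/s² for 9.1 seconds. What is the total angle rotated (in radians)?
θ = ω₀t + ½αt² = 5.2×9.1 + ½×7.9×9.1² = 374.42 rad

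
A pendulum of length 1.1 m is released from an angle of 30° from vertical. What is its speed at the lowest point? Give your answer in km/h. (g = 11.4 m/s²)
h = L(1 − cosθ) = 1.1×(1 − cos30°) = 0.1474 m
v = √(2gh) = √(2×11.4×0.1474) = 1.833 m/s = 6.599 km/h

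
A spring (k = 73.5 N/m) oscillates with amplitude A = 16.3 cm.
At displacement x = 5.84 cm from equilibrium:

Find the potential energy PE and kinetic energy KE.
E_total = ½kA² = ½×73.5×(0.163)² = 0.9764 J
PE = ½kx² = ½×73.5×(0.0584)² = 0.1253 J
KE = E_total − PE = 0.8511 J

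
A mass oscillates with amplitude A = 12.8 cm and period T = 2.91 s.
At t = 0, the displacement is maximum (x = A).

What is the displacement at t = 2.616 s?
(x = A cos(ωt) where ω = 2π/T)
ω = 2π/T = 2π/2.91 = 2.159 rad/s
x = A cos(ωt) = 12.8×cos(2.159×2.616) = 10.31 cm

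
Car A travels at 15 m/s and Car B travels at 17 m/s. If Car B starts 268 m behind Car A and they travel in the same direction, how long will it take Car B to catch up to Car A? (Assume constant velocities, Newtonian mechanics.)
Relative speed: v_rel = 17 - 15 = 2 m/s
Time to catch: t = d₀/v_rel = 268/2 = 134.0 s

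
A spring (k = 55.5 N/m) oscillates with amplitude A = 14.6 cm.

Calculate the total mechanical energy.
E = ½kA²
E = ½kA² = ½×55.5×(0.146)² = 0.5915 J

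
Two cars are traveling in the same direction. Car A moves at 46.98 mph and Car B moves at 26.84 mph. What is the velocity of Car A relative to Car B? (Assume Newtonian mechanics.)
v_rel = v_A - v_B = 46.98 - 26.84 = 20.14 mph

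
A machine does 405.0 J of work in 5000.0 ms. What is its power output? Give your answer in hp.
P = W/t = 405 J / 5 s = 81 W = 0.1086 hp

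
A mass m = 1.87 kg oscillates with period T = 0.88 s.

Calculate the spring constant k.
T = 2π√(m/k) → k = m(2π/T)² = 1.87×(2π/0.88)² = 95.33 N/m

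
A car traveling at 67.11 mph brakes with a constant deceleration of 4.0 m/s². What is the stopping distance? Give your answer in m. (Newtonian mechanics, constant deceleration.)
d = v₀² / (2a) (with unit conversion) = 112.5 m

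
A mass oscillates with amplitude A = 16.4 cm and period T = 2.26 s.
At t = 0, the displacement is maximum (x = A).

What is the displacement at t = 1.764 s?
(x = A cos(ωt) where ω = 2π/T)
ω = 2π/T = 2π/2.26 = 2.78 rad/s
x = A cos(ωt) = 16.4×cos(2.78×1.764) = 3.127 cm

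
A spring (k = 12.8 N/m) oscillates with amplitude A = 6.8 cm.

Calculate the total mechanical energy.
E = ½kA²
E = ½kA² = ½×12.8×(0.068)² = 0.02959 J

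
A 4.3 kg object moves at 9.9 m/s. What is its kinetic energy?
KE = ½mv² = ½×4.3×9.9² = 210.7215 J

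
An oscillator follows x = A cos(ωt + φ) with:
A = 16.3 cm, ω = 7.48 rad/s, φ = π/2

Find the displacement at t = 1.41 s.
x = A cos(ωt + φ) = 16.3×cos(7.48×1.41 + π/2) = 14.69 cm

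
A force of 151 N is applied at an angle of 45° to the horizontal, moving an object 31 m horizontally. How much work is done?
W = Fd cosθ = 151×31×cos(45°) = 3310.0 J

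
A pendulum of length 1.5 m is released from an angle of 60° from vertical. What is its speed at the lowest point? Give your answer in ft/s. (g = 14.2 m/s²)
h = L(1 − cosθ) = 1.5×(1 − cos60°) = 0.75 m
v = √(2gh) = √(2×14.2×0.75) = 4.615 m/s = 15.14 ft/s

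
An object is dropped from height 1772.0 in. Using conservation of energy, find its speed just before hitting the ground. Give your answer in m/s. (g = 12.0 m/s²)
mgh = ½mv² → v = √(2gh) = √(2×12.0×45.01) = 32.87 m/s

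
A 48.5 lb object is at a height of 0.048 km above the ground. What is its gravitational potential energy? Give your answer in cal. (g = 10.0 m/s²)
PE = mgh = 22 kg × 10.0 m/s² × 48 m = 1.056e+04 J = 2524.0 cal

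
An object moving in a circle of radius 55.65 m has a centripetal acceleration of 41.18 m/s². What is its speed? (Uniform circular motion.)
v = √(a_c × r) = √(41.18 × 55.65) = 47.87 m/s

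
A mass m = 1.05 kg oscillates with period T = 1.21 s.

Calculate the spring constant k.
T = 2π√(m/k) → k = m(2π/T)² = 1.05×(2π/1.21)² = 28.31 N/m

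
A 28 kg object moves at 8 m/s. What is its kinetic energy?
KE = ½mv² = ½×28×8² = 896.0 J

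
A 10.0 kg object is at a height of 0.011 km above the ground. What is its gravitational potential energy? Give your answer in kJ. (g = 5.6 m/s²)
PE = mgh = 10 kg × 5.6 m/s² × 11 m = 616 J = 0.616 kJ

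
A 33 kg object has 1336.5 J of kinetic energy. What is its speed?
KE = ½mv² → v = √(2KE/m) = √(2×1336.5/33) = 9.0 m/s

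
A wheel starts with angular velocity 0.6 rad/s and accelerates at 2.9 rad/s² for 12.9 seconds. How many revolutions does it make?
θ = ω₀t + ½αt² = 0.6×12.9 + ½×2.9×12.9² = 249.03 rad
Revolutions = θ/(2π) = 249.03/(2π) = 39.64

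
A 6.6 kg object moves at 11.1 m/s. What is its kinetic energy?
KE = ½mv² = ½×6.6×11.1² = 406.593 J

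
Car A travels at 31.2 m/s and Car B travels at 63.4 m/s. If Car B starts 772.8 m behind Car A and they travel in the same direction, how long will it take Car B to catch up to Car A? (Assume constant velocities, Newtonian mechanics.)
Relative speed: v_rel = 63.4 - 31.2 = 32.2 m/s
Time to catch: t = d₀/v_rel = 772.8/32.2 = 24.0 s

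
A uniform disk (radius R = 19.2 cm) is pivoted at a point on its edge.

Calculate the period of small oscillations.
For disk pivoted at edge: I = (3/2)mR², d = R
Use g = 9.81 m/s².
I/m = (3/2)R² = 0.0553 m²; d = R = 0.192 m
T = 2π√((3/2)R²/(gR)) = 2π√(3R/(2g)) = 1.077 s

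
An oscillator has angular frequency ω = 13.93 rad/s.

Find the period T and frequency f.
T = 2π/ω = 2π/13.93 = 0.4511 s; f = ω/2π = 2.217 Hz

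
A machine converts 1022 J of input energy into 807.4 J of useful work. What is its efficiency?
η = W_out/W_in = 807.4/1022 = 0.79 = 79.0%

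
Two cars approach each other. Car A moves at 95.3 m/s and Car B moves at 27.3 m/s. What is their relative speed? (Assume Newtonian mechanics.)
v_rel = v_A + v_B = 95.3 + 27.3 = 122.6 m/s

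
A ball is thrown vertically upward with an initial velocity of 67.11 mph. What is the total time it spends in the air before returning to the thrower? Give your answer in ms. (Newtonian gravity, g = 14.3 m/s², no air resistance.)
t_total = 2v₀/g (with unit conversion) = 4196.0 ms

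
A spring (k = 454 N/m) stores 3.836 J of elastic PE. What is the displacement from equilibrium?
PE = ½kx² → x = √(2PE/k) = √(2×3.836/454) = 0.13 m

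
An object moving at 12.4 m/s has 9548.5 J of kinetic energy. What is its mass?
KE = ½mv² → m = 2KE/v² = 2×9548.5/12.4² = 124.2 kg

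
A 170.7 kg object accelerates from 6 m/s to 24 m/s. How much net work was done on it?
W_net = ΔKE = ½m(v₂² − v₁²) = ½×170.7×(24² − 6²) = 46089.0 J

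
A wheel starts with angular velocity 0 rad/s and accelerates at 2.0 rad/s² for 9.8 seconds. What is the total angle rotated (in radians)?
θ = ω₀t + ½αt² = 0×9.8 + ½×2.0×9.8² = 96.04 rad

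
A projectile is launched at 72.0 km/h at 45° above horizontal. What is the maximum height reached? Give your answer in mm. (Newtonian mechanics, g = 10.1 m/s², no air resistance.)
H = v₀²sin²(θ)/(2g) (with unit conversion) = 9901.0 mm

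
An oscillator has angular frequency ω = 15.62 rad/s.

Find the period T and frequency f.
T = 2π/ω = 2π/15.62 = 0.4023 s; f = ω/2π = 2.486 Hz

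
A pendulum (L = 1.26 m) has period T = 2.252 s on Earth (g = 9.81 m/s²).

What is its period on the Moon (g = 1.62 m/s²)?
T = 2π√(L/g), so T_moon/T_earth = √(g_earth/g_moon)
T_moon = 2π√(1.26/1.62) = 5.541 s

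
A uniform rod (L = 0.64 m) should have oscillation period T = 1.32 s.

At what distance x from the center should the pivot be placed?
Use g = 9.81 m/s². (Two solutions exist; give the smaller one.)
T = 2π√((L²/12 + x²)/(gx)). Let c = T²g/(4π²) = 0.433.
x² − cx + L²/12 = 0 → x = (c − √(c² − L²/3))/2 = 0.1036 m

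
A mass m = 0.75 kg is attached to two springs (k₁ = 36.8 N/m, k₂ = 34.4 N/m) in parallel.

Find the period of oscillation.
k_eq = k₁+k₂ = 71.2 N/m
T = 2π√(m/k_eq) = 2π√(0.75/71.2) = 0.6449 s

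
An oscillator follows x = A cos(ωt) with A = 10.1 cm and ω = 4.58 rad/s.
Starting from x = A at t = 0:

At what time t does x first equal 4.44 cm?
cos(ωt) = x/A = 4.44/10.1 = 0.4396
ωt = arccos(0.4396) = 1.116 rad
t = 1.116/4.58 = 0.2436 s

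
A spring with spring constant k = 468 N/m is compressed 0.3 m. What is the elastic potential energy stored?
PE = ½kx² = ½×468×0.3² = 21.06 J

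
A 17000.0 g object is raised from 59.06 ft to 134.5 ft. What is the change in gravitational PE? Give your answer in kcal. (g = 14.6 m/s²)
ΔPE = mg(h₂ − h₁) = 17 kg × 14.6 m/s² × (41 − 18) m = 5707 J = 1.364 kcal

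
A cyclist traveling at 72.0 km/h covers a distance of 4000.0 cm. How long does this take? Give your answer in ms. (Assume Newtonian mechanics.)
t = d/v (with unit conversion) = 2000.0 ms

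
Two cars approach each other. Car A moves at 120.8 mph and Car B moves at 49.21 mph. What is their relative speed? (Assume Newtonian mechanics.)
v_rel = v_A + v_B = 120.8 + 49.21 = 170.0 mph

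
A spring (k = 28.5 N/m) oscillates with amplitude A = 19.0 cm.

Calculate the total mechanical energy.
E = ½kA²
E = ½kA² = ½×28.5×(0.19)² = 0.5144 J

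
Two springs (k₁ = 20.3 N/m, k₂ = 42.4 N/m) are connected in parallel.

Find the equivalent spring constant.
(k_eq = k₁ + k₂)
k_eq = k₁ + k₂ = 20.3 + 42.4 = 62.7 N/m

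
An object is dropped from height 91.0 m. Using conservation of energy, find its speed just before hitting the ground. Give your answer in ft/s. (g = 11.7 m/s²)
mgh = ½mv² → v = √(2gh) = √(2×11.7×91) = 46.15 m/s = 151.4 ft/s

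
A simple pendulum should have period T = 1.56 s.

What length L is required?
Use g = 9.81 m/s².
T = 2π√(L/g) → L = g(T/2π)² = 9.81×(1.56/2π)² = 0.6047 m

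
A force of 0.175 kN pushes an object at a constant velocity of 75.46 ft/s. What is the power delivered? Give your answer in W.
P = Fv = 175 N × 23 m/s = 4025 W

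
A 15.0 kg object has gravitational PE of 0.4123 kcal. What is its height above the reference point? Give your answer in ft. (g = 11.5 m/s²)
PE = mgh → h = PE/(mg) = 1725 J / (15 kg × 11.5 m/s²) = 10 m = 32.81 ft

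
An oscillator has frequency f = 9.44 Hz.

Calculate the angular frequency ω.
ω = 2πf = 2π×9.44 = 59.31 rad/s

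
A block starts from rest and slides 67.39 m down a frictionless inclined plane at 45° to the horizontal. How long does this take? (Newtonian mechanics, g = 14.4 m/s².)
a = g sin(θ) = 14.4 × sin(45°) = 10.18 m/s²
t = √(2d/a) = √(2 × 67.39 / 10.18) = 3.64 s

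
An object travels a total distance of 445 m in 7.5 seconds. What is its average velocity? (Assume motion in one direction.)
v_avg = Δd / Δt = 445 / 7.5 = 59.33 m/s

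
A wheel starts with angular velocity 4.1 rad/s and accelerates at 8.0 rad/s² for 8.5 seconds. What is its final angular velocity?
ω = ω₀ + αt = 4.1 + 8.0 × 8.5 = 72.1 rad/s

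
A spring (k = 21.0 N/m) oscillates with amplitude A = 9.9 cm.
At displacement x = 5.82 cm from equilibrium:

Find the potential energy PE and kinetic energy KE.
E_total = ½kA² = ½×21.0×(0.099)² = 0.1029 J
PE = ½kx² = ½×21.0×(0.0582)² = 0.03557 J
KE = E_total − PE = 0.06734 J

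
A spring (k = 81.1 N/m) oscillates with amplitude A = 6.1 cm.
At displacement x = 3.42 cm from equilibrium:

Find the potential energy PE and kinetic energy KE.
E_total = ½kA² = ½×81.1×(0.061)² = 0.1509 J
PE = ½kx² = ½×81.1×(0.0342)² = 0.04743 J
KE = E_total − PE = 0.1035 J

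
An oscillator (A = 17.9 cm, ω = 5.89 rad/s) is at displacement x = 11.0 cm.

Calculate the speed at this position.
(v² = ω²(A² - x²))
v = ω√(A² − x²) = 5.89×√(0.179² − 0.11²) = 0.8317 m/s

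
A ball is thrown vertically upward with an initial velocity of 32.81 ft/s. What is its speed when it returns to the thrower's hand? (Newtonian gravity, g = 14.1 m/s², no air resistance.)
By conservation of energy, the ball returns at the same speed = 32.81 ft/s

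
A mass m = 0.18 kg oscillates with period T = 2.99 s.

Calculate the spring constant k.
T = 2π√(m/k) → k = m(2π/T)² = 0.18×(2π/2.99)² = 0.7949 N/m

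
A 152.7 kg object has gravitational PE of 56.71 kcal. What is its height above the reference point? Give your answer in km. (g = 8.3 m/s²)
PE = mgh → h = PE/(mg) = 2.373e+05 J / (152.7 kg × 8.3 m/s²) = 187.2 m = 0.1872 km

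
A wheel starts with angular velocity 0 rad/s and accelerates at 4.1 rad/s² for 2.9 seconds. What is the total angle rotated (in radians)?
θ = ω₀t + ½αt² = 0×2.9 + ½×4.1×2.9² = 17.24 rad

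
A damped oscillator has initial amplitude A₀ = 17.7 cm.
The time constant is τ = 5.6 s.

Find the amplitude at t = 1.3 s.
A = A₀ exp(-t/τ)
A = A₀ exp(−t/τ) = 17.7×exp(−1.3/5.6) = 14.03 cm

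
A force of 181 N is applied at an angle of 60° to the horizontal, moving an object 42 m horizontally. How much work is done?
W = Fd cosθ = 181×42×cos(60°) = 3801.0 J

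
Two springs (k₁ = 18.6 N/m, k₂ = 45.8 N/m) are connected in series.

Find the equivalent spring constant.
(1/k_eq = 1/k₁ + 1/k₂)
1/k_eq = 1/18.6 + 1/45.8 = 0.075598; k_eq = 13.23 N/m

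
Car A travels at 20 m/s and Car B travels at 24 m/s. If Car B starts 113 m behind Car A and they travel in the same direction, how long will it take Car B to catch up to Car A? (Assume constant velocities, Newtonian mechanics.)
Relative speed: v_rel = 24 - 20 = 4 m/s
Time to catch: t = d₀/v_rel = 113/4 = 28.25 s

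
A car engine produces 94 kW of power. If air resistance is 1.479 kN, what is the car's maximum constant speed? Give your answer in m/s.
P = Fv → v = P/F = 94000 W / 1479 N = 63.56 m/s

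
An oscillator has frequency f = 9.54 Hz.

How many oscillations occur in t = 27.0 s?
n = f×t = 9.54×27.0 = 257.6 oscillations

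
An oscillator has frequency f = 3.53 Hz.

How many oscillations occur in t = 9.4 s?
n = f×t = 3.53×9.4 = 33.18 oscillations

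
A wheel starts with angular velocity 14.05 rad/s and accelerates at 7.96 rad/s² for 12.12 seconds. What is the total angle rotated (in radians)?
θ = ω₀t + ½αt² = 14.05×12.12 + ½×7.96×12.12² = 754.93 rad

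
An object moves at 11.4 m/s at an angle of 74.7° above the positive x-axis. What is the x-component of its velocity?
vₓ = v cos(θ) = 11.4 × cos(74.7°) = 3.01 m/s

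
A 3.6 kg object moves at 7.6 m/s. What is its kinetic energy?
KE = ½mv² = ½×3.6×7.6² = 103.968 J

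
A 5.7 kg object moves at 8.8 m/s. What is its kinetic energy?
KE = ½mv² = ½×5.7×8.8² = 220.704 J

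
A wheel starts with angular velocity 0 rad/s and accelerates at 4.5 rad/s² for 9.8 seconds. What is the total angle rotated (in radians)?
θ = ω₀t + ½αt² = 0×9.8 + ½×4.5×9.8² = 216.09 rad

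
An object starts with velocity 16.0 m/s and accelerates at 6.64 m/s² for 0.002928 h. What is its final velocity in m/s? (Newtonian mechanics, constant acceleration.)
v = v₀ + at (with unit conversion) = 85.99 m/s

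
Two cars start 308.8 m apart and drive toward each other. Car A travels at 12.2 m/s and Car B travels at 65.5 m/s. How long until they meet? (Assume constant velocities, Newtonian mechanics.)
Combined speed: v_combined = 12.2 + 65.5 = 77.7 m/s
Time to meet: t = d/77.7 = 308.8/77.7 = 3.97 s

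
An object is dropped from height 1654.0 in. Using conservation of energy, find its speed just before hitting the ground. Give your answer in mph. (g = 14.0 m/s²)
mgh = ½mv² → v = √(2gh) = √(2×14.0×42.01) = 34.3 m/s = 76.72 mph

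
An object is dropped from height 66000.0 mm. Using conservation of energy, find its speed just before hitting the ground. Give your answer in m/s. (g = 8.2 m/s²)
mgh = ½mv² → v = √(2gh) = √(2×8.2×66) = 32.9 m/s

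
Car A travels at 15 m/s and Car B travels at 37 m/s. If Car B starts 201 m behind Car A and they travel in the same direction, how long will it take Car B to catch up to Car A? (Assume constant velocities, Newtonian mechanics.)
Relative speed: v_rel = 37 - 15 = 22 m/s
Time to catch: t = d₀/v_rel = 201/22 = 9.14 s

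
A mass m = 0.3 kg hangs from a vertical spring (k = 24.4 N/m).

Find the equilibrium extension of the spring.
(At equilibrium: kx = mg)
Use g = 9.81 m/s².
x_eq = mg/k = 0.3×9.81/24.4 = 0.1206 m = 12.06 cm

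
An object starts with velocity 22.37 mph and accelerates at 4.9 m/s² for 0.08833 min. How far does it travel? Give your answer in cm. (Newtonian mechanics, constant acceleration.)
d = v₀t + ½at² (with unit conversion) = 12180.0 cm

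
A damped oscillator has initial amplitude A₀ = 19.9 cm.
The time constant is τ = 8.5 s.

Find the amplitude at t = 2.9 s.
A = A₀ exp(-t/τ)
A = A₀ exp(−t/τ) = 19.9×exp(−2.9/8.5) = 14.15 cm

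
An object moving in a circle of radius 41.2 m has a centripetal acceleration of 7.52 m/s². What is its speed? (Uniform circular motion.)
v = √(a_c × r) = √(7.52 × 41.2) = 17.6 m/s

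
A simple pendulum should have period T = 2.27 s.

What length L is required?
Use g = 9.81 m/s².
T = 2π√(L/g) → L = g(T/2π)² = 9.81×(2.27/2π)² = 1.28 m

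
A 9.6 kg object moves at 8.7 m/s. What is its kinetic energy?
KE = ½mv² = ½×9.6×8.7² = 363.312 J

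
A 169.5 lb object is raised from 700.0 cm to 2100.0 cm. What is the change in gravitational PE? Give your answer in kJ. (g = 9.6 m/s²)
ΔPE = mg(h₂ − h₁) = 76.88 kg × 9.6 m/s² × (21 − 7) m = 1.033e+04 J = 10.33 kJ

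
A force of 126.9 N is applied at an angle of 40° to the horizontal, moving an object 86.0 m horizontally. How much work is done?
W = Fd cosθ = 126.9×86.0×cos(40°) = 8360.1 J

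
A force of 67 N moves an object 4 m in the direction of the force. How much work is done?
W = Fd = 67×4 = 268.0 J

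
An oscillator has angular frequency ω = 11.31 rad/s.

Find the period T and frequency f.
T = 2π/ω = 2π/11.31 = 0.5555 s; f = ω/2π = 1.8 Hz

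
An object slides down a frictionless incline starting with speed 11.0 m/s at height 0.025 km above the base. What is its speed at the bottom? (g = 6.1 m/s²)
½mv₀² + mgh = ½mv² → v = √(v₀² + 2gh) = √(11² + 2×6.1×25) = 20.64 m/s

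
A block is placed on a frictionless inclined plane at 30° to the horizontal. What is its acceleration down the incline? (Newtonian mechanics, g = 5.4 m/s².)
a = g sin(θ) = 5.4 × sin(30°) = 5.4 × 0.5 = 2.7 m/s²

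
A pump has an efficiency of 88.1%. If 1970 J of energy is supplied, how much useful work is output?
W_out = η × W_in = 0.881 × 1970 = 1735.6 J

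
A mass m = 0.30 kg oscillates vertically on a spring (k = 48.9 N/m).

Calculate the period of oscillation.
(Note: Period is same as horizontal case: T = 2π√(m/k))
T = 2π√(m/k) = 2π√(0.3/48.9) = 0.4921 s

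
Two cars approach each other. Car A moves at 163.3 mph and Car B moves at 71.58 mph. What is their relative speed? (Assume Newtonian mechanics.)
v_rel = v_A + v_B = 163.3 + 71.58 = 234.9 mph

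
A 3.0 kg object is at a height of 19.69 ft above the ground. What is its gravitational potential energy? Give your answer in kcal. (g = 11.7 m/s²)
PE = mgh = 3 kg × 11.7 m/s² × 6.002 m = 210.7 J = 0.05035 kcal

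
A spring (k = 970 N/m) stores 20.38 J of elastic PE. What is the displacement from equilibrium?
PE = ½kx² → x = √(2PE/k) = √(2×20.38/970) = 0.205 m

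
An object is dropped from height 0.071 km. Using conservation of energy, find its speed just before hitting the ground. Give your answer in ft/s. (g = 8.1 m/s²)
mgh = ½mv² → v = √(2gh) = √(2×8.1×71) = 33.91 m/s = 111.3 ft/s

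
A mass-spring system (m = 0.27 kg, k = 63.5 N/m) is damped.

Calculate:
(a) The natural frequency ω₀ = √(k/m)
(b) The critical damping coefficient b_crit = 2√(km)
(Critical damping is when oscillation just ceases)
ω₀ = √(k/m) = √(63.5/0.27) = 15.34 rad/s
b_crit = 2√(km) = 2√(63.5×0.27) = 8.281 kg/s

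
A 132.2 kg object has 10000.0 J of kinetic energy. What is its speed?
KE = ½mv² → v = √(2KE/m) = √(2×10000.0/132.2) = 12.3 m/s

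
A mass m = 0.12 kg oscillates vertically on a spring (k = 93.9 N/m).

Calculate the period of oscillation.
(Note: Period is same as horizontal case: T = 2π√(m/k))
T = 2π√(m/k) = 2π√(0.12/93.9) = 0.2246 s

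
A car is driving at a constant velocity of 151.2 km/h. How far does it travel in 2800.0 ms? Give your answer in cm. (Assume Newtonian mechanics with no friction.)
d = vt (with unit conversion) = 11760.0 cm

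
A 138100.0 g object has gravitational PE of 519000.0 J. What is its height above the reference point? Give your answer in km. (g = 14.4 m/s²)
PE = mgh → h = PE/(mg) = 5.19e+05 J / (138.1 kg × 14.4 m/s²) = 261 m = 0.261 km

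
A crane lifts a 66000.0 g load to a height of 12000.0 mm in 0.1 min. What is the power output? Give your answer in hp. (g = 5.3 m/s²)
W = mgh = 66×5.3×12 = 4198 J
P = W/t = 4198/6 = 699.6 W = 0.9382 hp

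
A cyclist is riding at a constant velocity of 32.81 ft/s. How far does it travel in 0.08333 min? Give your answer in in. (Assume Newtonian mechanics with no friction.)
d = vt (with unit conversion) = 1969.0 in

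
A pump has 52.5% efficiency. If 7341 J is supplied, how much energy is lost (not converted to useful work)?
W_out = η × W_in = 0.525×7341 = 3854.0 J
W_lost = W_in − W_out = 7341 − 3854.0 = 3487.0 J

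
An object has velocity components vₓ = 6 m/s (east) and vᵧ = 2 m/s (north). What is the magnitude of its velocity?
|v| = √(vₓ² + vᵧ²) = √(6² + 2²) = √(40) = 6.32 m/s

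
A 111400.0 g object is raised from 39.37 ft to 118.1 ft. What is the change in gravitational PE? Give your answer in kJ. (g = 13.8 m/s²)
ΔPE = mg(h₂ − h₁) = 111.4 kg × 13.8 m/s² × (36 − 12) m = 3.689e+04 J = 36.89 kJ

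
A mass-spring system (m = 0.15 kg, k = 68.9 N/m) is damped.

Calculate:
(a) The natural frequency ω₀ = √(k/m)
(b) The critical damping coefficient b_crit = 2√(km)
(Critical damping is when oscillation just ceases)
ω₀ = √(k/m) = √(68.9/0.15) = 21.43 rad/s
b_crit = 2√(km) = 2√(68.9×0.15) = 6.43 kg/s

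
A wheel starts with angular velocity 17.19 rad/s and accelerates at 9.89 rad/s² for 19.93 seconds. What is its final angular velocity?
ω = ω₀ + αt = 17.19 + 9.89 × 19.93 = 214.3 rad/s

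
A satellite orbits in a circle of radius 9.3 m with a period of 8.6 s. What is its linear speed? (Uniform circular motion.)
v = 2πr/T = 2π×9.3/8.6 = 6.79 m/s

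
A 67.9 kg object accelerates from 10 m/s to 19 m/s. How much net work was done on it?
W_net = ΔKE = ½m(v₂² − v₁²) = ½×67.9×(19² − 10²) = 8860.95 J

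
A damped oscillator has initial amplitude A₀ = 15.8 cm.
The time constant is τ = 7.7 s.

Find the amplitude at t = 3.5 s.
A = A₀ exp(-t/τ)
A = A₀ exp(−t/τ) = 15.8×exp(−3.5/7.7) = 10.03 cm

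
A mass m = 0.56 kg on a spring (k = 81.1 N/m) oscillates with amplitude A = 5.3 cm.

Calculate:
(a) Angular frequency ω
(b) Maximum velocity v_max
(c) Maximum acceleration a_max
ω = √(k/m) = √(81.1/0.56) = 12.03 rad/s
v_max = ωA = 12.03×0.053 = 0.6378 m/s
a_max = ω²A = 12.03²×0.053 = 7.676 m/s²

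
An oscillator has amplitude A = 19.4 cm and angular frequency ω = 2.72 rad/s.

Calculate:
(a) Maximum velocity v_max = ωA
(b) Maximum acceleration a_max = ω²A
v_max = ωA = 2.72×0.194 = 0.5277 m/s
a_max = ω²A = 2.72²×0.194 = 1.435 m/s²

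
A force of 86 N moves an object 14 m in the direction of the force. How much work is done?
W = Fd = 86×14 = 1204.0 J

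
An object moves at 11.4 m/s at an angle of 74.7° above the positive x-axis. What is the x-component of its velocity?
vₓ = v cos(θ) = 11.4 × cos(74.7°) = 3.01 m/s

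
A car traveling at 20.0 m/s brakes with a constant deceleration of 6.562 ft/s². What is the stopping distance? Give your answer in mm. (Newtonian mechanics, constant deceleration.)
d = v₀² / (2a) (with unit conversion) = 100000.0 mm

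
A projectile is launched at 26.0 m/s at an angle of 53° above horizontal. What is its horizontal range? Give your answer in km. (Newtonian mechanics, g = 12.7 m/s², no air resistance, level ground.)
R = v₀² sin(2θ) / g (with unit conversion) = 0.05117 km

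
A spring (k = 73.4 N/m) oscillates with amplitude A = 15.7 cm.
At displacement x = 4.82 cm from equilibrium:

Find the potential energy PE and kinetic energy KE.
E_total = ½kA² = ½×73.4×(0.157)² = 0.9046 J
PE = ½kx² = ½×73.4×(0.0482)² = 0.08526 J
KE = E_total − PE = 0.8194 J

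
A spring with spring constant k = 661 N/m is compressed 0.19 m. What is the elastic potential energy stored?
PE = ½kx² = ½×661×0.19² = 11.93 J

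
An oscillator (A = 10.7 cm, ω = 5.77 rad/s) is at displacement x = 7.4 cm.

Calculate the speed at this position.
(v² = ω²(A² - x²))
v = ω√(A² − x²) = 5.77×√(0.107² − 0.074²) = 0.4459 m/s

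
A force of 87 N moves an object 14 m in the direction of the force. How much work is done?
W = Fd = 87×14 = 1218.0 J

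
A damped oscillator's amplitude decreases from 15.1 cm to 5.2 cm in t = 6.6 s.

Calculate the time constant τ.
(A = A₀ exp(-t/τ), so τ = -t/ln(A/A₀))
A/A₀ = 5.2/15.1 = 0.3444; ln(A/A₀) = -1.066
τ = −t/ln(A/A₀) = −6.6/-1.066 = 6.191 s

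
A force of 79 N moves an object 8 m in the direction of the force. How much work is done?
W = Fd = 79×8 = 632.0 J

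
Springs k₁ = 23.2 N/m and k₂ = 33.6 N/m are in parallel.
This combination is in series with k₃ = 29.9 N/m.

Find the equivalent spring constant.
k₁₂ = k₁ + k₂ = 56.8 N/m (parallel)
1/k_eq = 1/k₁₂ + 1/k₃ → k_eq = 19.59 N/m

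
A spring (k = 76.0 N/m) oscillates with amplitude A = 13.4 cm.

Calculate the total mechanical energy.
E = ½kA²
E = ½kA² = ½×76.0×(0.134)² = 0.6823 J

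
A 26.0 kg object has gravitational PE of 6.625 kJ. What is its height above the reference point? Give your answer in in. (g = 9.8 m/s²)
PE = mgh → h = PE/(mg) = 6625 J / (26 kg × 9.8 m/s²) = 26 m = 1024.0 in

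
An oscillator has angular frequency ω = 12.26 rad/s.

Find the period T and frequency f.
T = 2π/ω = 2π/12.26 = 0.5125 s; f = ω/2π = 1.951 Hz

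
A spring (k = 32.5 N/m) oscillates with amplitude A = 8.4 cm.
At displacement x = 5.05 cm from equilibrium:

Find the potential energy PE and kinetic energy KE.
E_total = ½kA² = ½×32.5×(0.084)² = 0.1147 J
PE = ½kx² = ½×32.5×(0.0505)² = 0.04144 J
KE = E_total − PE = 0.07322 J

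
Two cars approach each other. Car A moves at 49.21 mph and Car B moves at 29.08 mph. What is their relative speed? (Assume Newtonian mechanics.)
v_rel = v_A + v_B = 49.21 + 29.08 = 78.29 mph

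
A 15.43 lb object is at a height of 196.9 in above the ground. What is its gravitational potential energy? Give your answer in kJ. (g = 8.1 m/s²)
PE = mgh = 6.999 kg × 8.1 m/s² × 5.001 m = 283.5 J = 0.2835 kJ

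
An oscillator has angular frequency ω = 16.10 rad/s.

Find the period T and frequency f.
T = 2π/ω = 2π/16.1 = 0.3903 s; f = ω/2π = 2.562 Hz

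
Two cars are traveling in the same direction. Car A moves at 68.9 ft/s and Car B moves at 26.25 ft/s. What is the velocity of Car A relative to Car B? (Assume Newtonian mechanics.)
v_rel = v_A - v_B = 68.9 - 26.25 = 42.65 ft/s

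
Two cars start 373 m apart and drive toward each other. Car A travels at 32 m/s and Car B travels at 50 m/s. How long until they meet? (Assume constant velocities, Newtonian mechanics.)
Combined speed: v_combined = 32 + 50 = 82 m/s
Time to meet: t = d/82 = 373/82 = 4.55 s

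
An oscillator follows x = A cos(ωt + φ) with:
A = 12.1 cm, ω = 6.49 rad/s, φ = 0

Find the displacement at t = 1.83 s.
x = A cos(ωt + φ) = 12.1×cos(6.49×1.83 + 0) = 9.335 cm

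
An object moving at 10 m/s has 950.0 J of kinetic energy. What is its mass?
KE = ½mv² → m = 2KE/v² = 2×950.0/10² = 19.0 kg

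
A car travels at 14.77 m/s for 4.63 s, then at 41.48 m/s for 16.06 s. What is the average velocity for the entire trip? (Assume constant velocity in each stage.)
d₁ = v₁t₁ = 14.77 × 4.63 = 68.3851 m
d₂ = v₂t₂ = 41.48 × 16.06 = 666.169 m
d_total = 734.55 m, t_total = 20.69 s
v_avg = d_total/t_total = 734.55/20.69 = 35.5 m/s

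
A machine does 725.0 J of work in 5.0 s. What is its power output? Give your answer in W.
P = W/t = 725 J / 5 s = 145 W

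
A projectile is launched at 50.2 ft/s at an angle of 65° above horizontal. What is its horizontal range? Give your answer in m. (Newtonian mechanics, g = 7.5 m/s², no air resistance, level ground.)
R = v₀² sin(2θ) / g (with unit conversion) = 23.91 m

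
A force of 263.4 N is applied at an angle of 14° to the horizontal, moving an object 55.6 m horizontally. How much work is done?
W = Fd cosθ = 263.4×55.6×cos(14°) = 14210.0 J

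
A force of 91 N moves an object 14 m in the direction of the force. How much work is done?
W = Fd = 91×14 = 1274.0 J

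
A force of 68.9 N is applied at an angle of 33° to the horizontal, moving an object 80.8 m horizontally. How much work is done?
W = Fd cosθ = 68.9×80.8×cos(33°) = 4669.0 J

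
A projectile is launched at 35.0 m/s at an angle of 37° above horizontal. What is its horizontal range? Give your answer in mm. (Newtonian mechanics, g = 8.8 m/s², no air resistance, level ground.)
R = v₀² sin(2θ) / g (with unit conversion) = 133800.0 mm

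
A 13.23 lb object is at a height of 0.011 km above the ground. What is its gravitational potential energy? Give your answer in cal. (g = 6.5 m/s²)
PE = mgh = 6.001 kg × 6.5 m/s² × 11 m = 429.1 J = 102.6 cal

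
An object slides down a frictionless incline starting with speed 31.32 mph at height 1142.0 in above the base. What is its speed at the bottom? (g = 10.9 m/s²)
½mv₀² + mgh = ½mv² → v = √(v₀² + 2gh) = √(14² + 2×10.9×29.01) = 28.78 m/s = 64.38 mph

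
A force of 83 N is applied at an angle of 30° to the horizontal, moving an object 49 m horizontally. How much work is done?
W = Fd cosθ = 83×49×cos(30°) = 3522.1 J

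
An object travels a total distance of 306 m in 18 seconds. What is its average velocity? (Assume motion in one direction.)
v_avg = Δd / Δt = 306 / 18 = 17.0 m/s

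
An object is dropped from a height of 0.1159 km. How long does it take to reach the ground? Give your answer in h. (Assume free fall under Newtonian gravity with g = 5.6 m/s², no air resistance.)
t = √(2h/g) (with unit conversion) = 0.001787 h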